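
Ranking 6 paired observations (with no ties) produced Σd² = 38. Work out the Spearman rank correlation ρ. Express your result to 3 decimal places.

-0.086

ρ = 1 − 6Σd² / [n(n²−1)] = 1 − 6×38 / (6×35)
  = 1 − 228/210 = 1 − 1.0857 ≈ -0.086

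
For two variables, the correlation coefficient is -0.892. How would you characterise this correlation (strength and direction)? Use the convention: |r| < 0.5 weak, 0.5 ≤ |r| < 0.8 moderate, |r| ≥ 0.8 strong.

r = -0.892 < 0 so the relationship is negative.
|r| = 0.892, which falls in the strong range.

strong negative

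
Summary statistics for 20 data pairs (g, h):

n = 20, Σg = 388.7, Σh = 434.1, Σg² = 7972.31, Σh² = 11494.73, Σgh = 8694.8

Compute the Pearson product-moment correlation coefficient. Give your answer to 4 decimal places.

0.2773

r = (nΣgh − ΣgΣh) / √[(nΣg² − (Σg)²)(nΣh² − (Σh)²)]
Numerator: 20×8694.8 − 388.7×434.1 = 5161.33
Denominator: √[(159446.2 − 151087.69)(229894.6 − 188442.81)] = √[8358.51 × 41451.79] = 18613.8443
r = 5161.33 / 18613.8443 ≈ 0.2773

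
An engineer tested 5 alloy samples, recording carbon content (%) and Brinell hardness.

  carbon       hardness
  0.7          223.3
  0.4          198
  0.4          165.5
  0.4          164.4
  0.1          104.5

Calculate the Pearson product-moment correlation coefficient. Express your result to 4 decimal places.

n = 5, Σx = 2, Σy = 855.7, Σx² = 0.98, Σy² = 154404.75, Σxy = 377.92
nΣxy − ΣxΣy = 1889.6 − 1711.4 = 178.2
nΣx² − (Σx)² = 4.9 − 4 = 0.9; nΣy² − (Σy)² = 772023.75 − 732222.49 = 39801.26
r = 178.2 / √(0.9 × 39801.26) = 178.2 / 189.2647 ≈ 0.9415

0.9415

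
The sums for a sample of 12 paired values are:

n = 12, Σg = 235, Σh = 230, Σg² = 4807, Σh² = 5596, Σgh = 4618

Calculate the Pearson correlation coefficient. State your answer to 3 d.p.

0.231

r = (nΣgh − ΣgΣh) / √[(nΣg² − (Σg)²)(nΣh² − (Σh)²)]
Numerator: 12×4618 − 235×230 = 1366
Denominator: √[(57684 − 55225)(67152 − 52900)] = √[2459 × 14252] = 5919.9382
r = 1366 / 5919.9382 ≈ 0.231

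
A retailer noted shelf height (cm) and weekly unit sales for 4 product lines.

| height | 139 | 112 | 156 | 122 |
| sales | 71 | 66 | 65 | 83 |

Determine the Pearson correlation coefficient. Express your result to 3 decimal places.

n = 4, Σx = 529, Σy = 285, Σx² = 71085, Σy² = 20511, Σxy = 37527
nΣxy − ΣxΣy = 150108 − 150765 = -657
nΣx² − (Σx)² = 284340 − 279841 = 4499; nΣy² − (Σy)² = 82044 − 81225 = 819
r = -657 / √(4499 × 819) = -657 / 1919.5523 ≈ -0.342

-0.342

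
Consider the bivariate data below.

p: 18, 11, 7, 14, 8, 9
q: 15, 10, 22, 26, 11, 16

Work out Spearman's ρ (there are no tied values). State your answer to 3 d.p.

-0.029

Rank p: 6, 4, 1, 5, 2, 3
Rank q: 3, 1, 5, 6, 2, 4
d = rank(p) − rank(q): 3, 3, -4, -1, 0, -1; Σd² = 36
ρ = 1 − 6Σd² / [n(n²−1)] = 1 − 6×36 / (6×35) = 1 − 216/210 ≈ -0.029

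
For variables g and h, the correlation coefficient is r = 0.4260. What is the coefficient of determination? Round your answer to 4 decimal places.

0.1815

r² = (0.4260)² = 0.1815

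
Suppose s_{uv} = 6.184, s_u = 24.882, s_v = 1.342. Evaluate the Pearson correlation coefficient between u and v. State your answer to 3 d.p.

0.185

r = Cov(u,v) / (s_u · s_v) = 6.184 / (24.882 × 1.342)
  = 6.184 / 33.3916 ≈ 0.185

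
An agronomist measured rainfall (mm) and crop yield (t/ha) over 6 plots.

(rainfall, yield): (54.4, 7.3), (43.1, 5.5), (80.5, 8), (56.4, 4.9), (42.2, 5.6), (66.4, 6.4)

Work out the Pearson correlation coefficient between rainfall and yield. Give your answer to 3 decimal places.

0.704

n = 6, Σx = 343, Σy = 37.7, Σx² = 20667.98, Σy² = 243.87, Σxy = 2215.81
nΣxy − ΣxΣy = 13294.86 − 12931.1 = 363.76
nΣx² − (Σx)² = 124007.88 − 117649 = 6358.88; nΣy² − (Σy)² = 1463.22 − 1421.29 = 41.93
r = 363.76 / √(6358.88 × 41.93) = 363.76 / 516.3602 ≈ 0.704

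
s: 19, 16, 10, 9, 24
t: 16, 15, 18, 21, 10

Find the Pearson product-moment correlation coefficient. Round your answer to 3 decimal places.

-0.933

n = 5, Σs = 78, Σt = 80, Σs² = 1374, Σt² = 1346, Σst = 1153
nΣst − ΣsΣt = 5765 − 6240 = -475
nΣs² − (Σs)² = 6870 − 6084 = 786; nΣt² − (Σt)² = 6730 − 6400 = 330
r = -475 / √(786 × 330) = -475 / 509.2936 ≈ -0.933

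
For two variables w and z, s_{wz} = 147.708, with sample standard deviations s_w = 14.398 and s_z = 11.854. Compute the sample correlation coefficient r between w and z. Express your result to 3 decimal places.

0.865

r = Cov(w,z) / (s_w · s_z) = 147.708 / (14.398 × 11.854)
  = 147.708 / 170.6739 ≈ 0.865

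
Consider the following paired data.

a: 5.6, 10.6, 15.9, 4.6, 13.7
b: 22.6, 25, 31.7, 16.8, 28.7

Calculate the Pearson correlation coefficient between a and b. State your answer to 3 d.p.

0.955

n = 5, Σa = 50.4, Σb = 124.8, Σa² = 605.38, Σb² = 3246.58, Σab = 1366.06
nΣab − ΣaΣb = 6830.3 − 6289.92 = 540.38
nΣa² − (Σa)² = 3026.9 − 2540.16 = 486.74; nΣb² − (Σb)² = 16232.9 − 15575.04 = 657.86
r = 540.38 / √(486.74 × 657.86) = 540.38 / 565.8682 ≈ 0.955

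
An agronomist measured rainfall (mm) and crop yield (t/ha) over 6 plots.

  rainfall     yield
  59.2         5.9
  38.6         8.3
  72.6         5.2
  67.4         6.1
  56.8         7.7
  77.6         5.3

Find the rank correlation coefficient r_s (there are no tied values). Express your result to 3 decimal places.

-0.886

Rank rainfall: 3, 1, 5, 4, 2, 6
Rank yield: 3, 6, 1, 4, 5, 2
d = rank(rainfall) − rank(yield): 0, -5, 4, 0, -3, 4; Σd² = 66
ρ = 1 − 6Σd² / [n(n²−1)] = 1 − 6×66 / (6×35) = 1 − 396/210 ≈ -0.886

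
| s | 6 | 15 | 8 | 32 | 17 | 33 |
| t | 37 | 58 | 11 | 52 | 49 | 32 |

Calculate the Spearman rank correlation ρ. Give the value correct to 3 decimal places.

0.143

Rank s: 1, 3, 2, 5, 4, 6
Rank t: 3, 6, 1, 5, 4, 2
d = rank(s) − rank(t): -2, -3, 1, 0, 0, 4; Σd² = 30
ρ = 1 − 6Σd² / [n(n²−1)] = 1 − 6×30 / (6×35) = 1 − 180/210 ≈ 0.143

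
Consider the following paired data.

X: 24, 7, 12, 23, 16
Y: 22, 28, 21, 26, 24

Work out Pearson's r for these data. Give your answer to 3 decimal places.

n = 5, ΣX = 82, ΣY = 121, ΣX² = 1554, ΣY² = 2961, ΣXY = 1958
nΣXY − ΣXΣY = 9790 − 9922 = -132
nΣX² − (ΣX)² = 7770 − 6724 = 1046; nΣY² − (ΣY)² = 14805 − 14641 = 164
r = -132 / √(1046 × 164) = -132 / 414.1787 ≈ -0.319

-0.319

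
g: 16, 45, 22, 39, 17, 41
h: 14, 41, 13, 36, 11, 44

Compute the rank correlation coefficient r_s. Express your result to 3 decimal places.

0.771

Rank g: 1, 6, 3, 4, 2, 5
Rank h: 3, 5, 2, 4, 1, 6
d = rank(g) − rank(h): -2, 1, 1, 0, 1, -1; Σd² = 8
ρ = 1 − 6Σd² / [n(n²−1)] = 1 − 6×8 / (6×35) = 1 − 48/210 ≈ 0.771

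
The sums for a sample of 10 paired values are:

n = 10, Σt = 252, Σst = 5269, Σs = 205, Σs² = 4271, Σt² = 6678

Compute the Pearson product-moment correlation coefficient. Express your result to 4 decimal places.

0.6876

r = (nΣst − ΣsΣt) / √[(nΣs² − (Σs)²)(nΣt² − (Σt)²)]
Numerator: 10×5269 − 205×252 = 1030
Denominator: √[(42710 − 42025)(66780 − 63504)] = √[685 × 3276] = 1498.0187
r = 1030 / 1498.0187 ≈ 0.6876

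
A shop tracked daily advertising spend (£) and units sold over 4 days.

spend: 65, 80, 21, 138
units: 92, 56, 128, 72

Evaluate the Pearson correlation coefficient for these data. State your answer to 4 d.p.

n = 4, Σx = 304, Σy = 348, Σx² = 30110, Σy² = 33168, Σxy = 23084
nΣxy − ΣxΣy = 92336 − 105792 = -13456
nΣx² − (Σx)² = 120440 − 92416 = 28024; nΣy² − (Σy)² = 132672 − 121104 = 11568
r = -13456 / √(28024 × 11568) = -13456 / 18005.0446 ≈ -0.7473

-0.7473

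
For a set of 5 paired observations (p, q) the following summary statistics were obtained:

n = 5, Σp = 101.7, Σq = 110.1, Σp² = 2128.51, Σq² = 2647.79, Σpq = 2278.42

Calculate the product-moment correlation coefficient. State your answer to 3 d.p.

r = (nΣpq − ΣpΣq) / √[(nΣp² − (Σp)²)(nΣq² − (Σq)²)]
Numerator: 5×2278.42 − 101.7×110.1 = 194.93
Denominator: √[(10642.55 − 10342.89)(13238.95 − 12122.01)] = √[299.66 × 1116.94] = 578.5346
r = 194.93 / 578.5346 ≈ 0.337

0.337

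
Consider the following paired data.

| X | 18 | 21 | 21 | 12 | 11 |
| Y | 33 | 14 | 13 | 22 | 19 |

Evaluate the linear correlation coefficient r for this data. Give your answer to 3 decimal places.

-0.274

n = 5, ΣX = 83, ΣY = 101, ΣX² = 1471, ΣY² = 2299, ΣXY = 1634
nΣXY − ΣXΣY = 8170 − 8383 = -213
nΣX² − (ΣX)² = 7355 − 6889 = 466; nΣY² − (ΣY)² = 11495 − 10201 = 1294
r = -213 / √(466 × 1294) = -213 / 776.5333 ≈ -0.274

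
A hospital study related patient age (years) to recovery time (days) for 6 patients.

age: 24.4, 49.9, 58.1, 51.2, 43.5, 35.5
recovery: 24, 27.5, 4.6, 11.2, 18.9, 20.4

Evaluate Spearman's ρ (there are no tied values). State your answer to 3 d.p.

Rank age: 1, 4, 6, 5, 3, 2
Rank recovery: 5, 6, 1, 2, 3, 4
d = rank(age) − rank(recovery): -4, -2, 5, 3, 0, -2; Σd² = 58
ρ = 1 − 6Σd² / [n(n²−1)] = 1 − 6×58 / (6×35) = 1 − 348/210 ≈ -0.657

-0.657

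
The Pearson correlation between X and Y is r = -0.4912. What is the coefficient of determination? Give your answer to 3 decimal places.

r² = (-0.4912)² = 0.241

0.241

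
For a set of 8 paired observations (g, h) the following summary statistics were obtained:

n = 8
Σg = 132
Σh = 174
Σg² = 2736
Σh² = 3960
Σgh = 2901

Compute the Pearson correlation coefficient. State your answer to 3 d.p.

0.096

r = (nΣgh − ΣgΣh) / √[(nΣg² − (Σg)²)(nΣh² − (Σh)²)]
Numerator: 8×2901 − 132×174 = 240
Denominator: √[(21888 − 17424)(31680 − 30276)] = √[4464 × 1404] = 2503.4888
r = 240 / 2503.4888 ≈ 0.096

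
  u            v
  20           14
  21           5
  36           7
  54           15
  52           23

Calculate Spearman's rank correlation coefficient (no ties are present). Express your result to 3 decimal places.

Rank u: 1, 2, 3, 5, 4
Rank v: 3, 1, 2, 4, 5
d = rank(u) − rank(v): -2, 1, 1, 1, -1; Σd² = 8
ρ = 1 − 6Σd² / [n(n²−1)] = 1 − 6×8 / (5×24) = 1 − 48/120 ≈ 0.600

0.600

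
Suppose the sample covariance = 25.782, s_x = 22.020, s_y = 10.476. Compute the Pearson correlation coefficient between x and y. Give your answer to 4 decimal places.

0.1118

r = Cov(x,y) / (s_x · s_y) = 25.782 / (22.020 × 10.476)
  = 25.782 / 230.6815 ≈ 0.1118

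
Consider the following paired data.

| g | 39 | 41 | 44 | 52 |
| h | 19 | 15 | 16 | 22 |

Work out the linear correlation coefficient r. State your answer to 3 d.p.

0.664

n = 4, Σg = 176, Σh = 72, Σg² = 7842, Σh² = 1326, Σgh = 3204
nΣgh − ΣgΣh = 12816 − 12672 = 144
nΣg² − (Σg)² = 31368 − 30976 = 392; nΣh² − (Σh)² = 5304 − 5184 = 120
r = 144 / √(392 × 120) = 144 / 216.8871 ≈ 0.664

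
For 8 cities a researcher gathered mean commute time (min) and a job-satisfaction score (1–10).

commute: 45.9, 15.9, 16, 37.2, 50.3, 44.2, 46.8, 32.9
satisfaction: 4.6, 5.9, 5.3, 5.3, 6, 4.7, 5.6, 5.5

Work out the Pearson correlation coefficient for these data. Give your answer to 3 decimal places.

-0.235

n = 8, Σx = 289.2, Σy = 42.9, Σx² = 11755.84, Σy² = 231.85, Σxy = 1539.48
nΣxy − ΣxΣy = 12315.84 − 12406.68 = -90.84
nΣx² − (Σx)² = 94046.72 − 83636.64 = 10410.08; nΣy² − (Σy)² = 1854.8 − 1840.41 = 14.39
r = -90.84 / √(10410.08 × 14.39) = -90.84 / 387.0414 ≈ -0.235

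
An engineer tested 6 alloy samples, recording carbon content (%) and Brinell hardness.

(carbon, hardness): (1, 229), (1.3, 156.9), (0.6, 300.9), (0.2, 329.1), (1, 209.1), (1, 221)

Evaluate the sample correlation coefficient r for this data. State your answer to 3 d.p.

n = 6, Σx = 5.1, Σy = 1446, Σx² = 5.09, Σy² = 368470.04, Σxy = 1109.43
nΣxy − ΣxΣy = 6656.58 − 7374.6 = -718.02
nΣx² − (Σx)² = 30.54 − 26.01 = 4.53; nΣy² − (Σy)² = 2210820.24 − 2090916 = 119904.24
r = -718.02 / √(4.53 × 119904.24) = -718.02 / 736.9981 ≈ -0.974

-0.974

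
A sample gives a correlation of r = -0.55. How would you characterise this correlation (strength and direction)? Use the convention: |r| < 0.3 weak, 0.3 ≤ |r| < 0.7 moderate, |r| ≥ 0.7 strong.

r = -0.55 < 0 so the relationship is negative.
|r| = 0.55, which falls in the moderate range.

moderate negative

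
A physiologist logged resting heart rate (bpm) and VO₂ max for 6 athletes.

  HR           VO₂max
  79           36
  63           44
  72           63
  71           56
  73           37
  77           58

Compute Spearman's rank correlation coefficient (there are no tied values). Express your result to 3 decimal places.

-0.314

Rank HR: 6, 1, 3, 2, 4, 5
Rank VO₂max: 1, 3, 6, 4, 2, 5
d = rank(HR) − rank(VO₂max): 5, -2, -3, -2, 2, 0; Σd² = 46
ρ = 1 − 6Σd² / [n(n²−1)] = 1 − 6×46 / (6×35) = 1 − 276/210 ≈ -0.314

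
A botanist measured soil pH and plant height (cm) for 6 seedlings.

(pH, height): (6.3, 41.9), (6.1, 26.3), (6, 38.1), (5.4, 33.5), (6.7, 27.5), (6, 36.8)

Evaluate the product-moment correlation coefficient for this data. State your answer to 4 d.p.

-0.2030

n = 6, Σx = 36.5, Σy = 204.1, Σx² = 222.95, Σy² = 7131.65, Σxy = 1238.95
nΣxy − ΣxΣy = 7433.7 − 7449.65 = -15.95
nΣx² − (Σx)² = 1337.7 − 1332.25 = 5.45; nΣy² − (Σy)² = 42789.9 − 41656.81 = 1133.09
r = -15.95 / √(5.45 × 1133.09) = -15.95 / 78.5833 ≈ -0.2030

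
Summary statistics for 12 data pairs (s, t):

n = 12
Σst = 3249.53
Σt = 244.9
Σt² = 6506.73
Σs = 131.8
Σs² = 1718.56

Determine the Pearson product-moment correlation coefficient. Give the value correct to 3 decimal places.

r = (nΣst − ΣsΣt) / √[(nΣs² − (Σs)²)(nΣt² − (Σt)²)]
Numerator: 12×3249.53 − 131.8×244.9 = 6716.54
Denominator: √[(20622.72 − 17371.24)(78080.76 − 59976.01)] = √[3251.48 × 18104.75] = 7672.4985
r = 6716.54 / 7672.4985 ≈ 0.875

0.875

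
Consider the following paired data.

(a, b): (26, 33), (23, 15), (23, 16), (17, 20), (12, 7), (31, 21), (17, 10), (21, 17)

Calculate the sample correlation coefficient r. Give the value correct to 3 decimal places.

0.672

n = 8, Σa = 170, Σb = 139, Σa² = 3858, Σb² = 2849, Σab = 3173
nΣab − ΣaΣb = 25384 − 23630 = 1754
nΣa² − (Σa)² = 30864 − 28900 = 1964; nΣb² − (Σb)² = 22792 − 19321 = 3471
r = 1754 / √(1964 × 3471) = 1754 / 2610.9470 ≈ 0.672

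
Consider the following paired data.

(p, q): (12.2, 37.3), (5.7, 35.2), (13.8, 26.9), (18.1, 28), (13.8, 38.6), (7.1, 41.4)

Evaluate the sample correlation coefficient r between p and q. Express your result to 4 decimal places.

n = 6, Σp = 70.7, Σq = 207.4, Σp² = 940.23, Σq² = 7341.86, Σpq = 2360.34
nΣpq − ΣpΣq = 14162.04 − 14663.18 = -501.14
nΣp² − (Σp)² = 5641.38 − 4998.49 = 642.89; nΣq² − (Σq)² = 44051.16 − 43014.76 = 1036.4
r = -501.14 / √(642.89 × 1036.4) = -501.14 / 816.2666 ≈ -0.6139

-0.6139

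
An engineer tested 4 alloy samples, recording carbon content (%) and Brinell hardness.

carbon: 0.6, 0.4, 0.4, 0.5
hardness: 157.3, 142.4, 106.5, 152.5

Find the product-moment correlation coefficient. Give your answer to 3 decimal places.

n = 4, Σx = 1.9, Σy = 558.7, Σx² = 0.93, Σy² = 79619.55, Σxy = 270.19
nΣxy − ΣxΣy = 1080.76 − 1061.53 = 19.23
nΣx² − (Σx)² = 3.72 − 3.61 = 0.11; nΣy² − (Σy)² = 318478.2 − 312145.69 = 6332.51
r = 19.23 / √(0.11 × 6332.51) = 19.23 / 26.3927 ≈ 0.729

0.729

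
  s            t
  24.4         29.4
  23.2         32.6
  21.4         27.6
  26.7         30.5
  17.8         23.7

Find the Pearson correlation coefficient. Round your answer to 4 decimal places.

n = 5, Σs = 113.5, Σt = 143.8, Σs² = 2621.29, Σt² = 4180.82, Σst = 3300.53
nΣst − ΣsΣt = 16502.65 − 16321.3 = 181.35
nΣs² − (Σs)² = 13106.45 − 12882.25 = 224.2; nΣt² − (Σt)² = 20904.1 − 20678.44 = 225.66
r = 181.35 / √(224.2 × 225.66) = 181.35 / 224.9288 ≈ 0.8063

0.8063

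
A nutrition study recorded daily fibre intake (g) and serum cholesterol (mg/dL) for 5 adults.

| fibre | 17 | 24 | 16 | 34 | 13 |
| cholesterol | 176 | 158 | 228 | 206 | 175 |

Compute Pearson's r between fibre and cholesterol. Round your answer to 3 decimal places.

n = 5, Σx = 104, Σy = 943, Σx² = 2446, Σy² = 180985, Σxy = 19711
nΣxy − ΣxΣy = 98555 − 98072 = 483
nΣx² − (Σx)² = 12230 − 10816 = 1414; nΣy² − (Σy)² = 904925 − 889249 = 15676
r = 483 / √(1414 × 15676) = 483 / 4708.0637 ≈ 0.103

0.103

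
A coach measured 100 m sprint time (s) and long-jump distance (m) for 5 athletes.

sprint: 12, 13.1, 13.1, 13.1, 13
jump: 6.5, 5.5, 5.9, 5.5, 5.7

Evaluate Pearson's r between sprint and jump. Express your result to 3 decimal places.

-0.919

n = 5, Σx = 64.3, Σy = 29.1, Σx² = 827.83, Σy² = 170.05, Σxy = 373.49
nΣxy − ΣxΣy = 1867.45 − 1871.13 = -3.68
nΣx² − (Σx)² = 4139.15 − 4134.49 = 4.66; nΣy² − (Σy)² = 850.25 − 846.81 = 3.44
r = -3.68 / √(4.66 × 3.44) = -3.68 / 4.0038 ≈ -0.919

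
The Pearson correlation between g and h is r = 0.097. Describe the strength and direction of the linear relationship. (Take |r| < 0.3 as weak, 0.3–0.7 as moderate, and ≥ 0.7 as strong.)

r = 0.097 > 0 so the relationship is positive.
|r| = 0.097, which falls in the weak range.

weak positive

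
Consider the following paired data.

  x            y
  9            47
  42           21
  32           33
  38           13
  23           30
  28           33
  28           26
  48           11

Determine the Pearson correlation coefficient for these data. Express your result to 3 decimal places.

-0.911

n = 8, Σx = 248, Σy = 214, Σx² = 8714, Σy² = 6694, Σxy = 5725
nΣxy − ΣxΣy = 45800 − 53072 = -7272
nΣx² − (Σx)² = 69712 − 61504 = 8208; nΣy² − (Σy)² = 53552 − 45796 = 7756
r = -7272 / √(8208 × 7756) = -7272 / 7978.7999 ≈ -0.911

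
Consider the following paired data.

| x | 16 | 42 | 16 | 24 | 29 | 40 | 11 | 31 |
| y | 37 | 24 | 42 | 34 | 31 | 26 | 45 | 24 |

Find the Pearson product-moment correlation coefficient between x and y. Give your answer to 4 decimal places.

n = 8, Σx = 209, Σy = 263, Σx² = 6375, Σy² = 9103, Σxy = 6266
nΣxy − ΣxΣy = 50128 − 54967 = -4839
nΣx² − (Σx)² = 51000 − 43681 = 7319; nΣy² − (Σy)² = 72824 − 69169 = 3655
r = -4839 / √(7319 × 3655) = -4839 / 5172.1316 ≈ -0.9356

-0.9356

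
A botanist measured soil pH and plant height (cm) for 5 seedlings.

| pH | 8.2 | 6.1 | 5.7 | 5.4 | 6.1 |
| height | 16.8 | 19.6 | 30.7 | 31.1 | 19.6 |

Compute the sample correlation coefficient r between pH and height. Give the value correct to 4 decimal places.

n = 5, Σx = 31.5, Σy = 117.8, Σx² = 203.31, Σy² = 2960.26, Σxy = 719.81
nΣxy − ΣxΣy = 3599.05 − 3710.7 = -111.65
nΣx² − (Σx)² = 1016.55 − 992.25 = 24.3; nΣy² − (Σy)² = 14801.3 − 13876.84 = 924.46
r = -111.65 / √(24.3 × 924.46) = -111.65 / 149.8812 ≈ -0.7449

-0.7449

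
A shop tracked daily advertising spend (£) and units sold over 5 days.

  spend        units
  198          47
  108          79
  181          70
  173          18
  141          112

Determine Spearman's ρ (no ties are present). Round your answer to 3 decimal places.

Rank spend: 5, 1, 4, 3, 2
Rank units: 2, 4, 3, 1, 5
d = rank(spend) − rank(units): 3, -3, 1, 2, -3; Σd² = 32
ρ = 1 − 6Σd² / [n(n²−1)] = 1 − 6×32 / (5×24) = 1 − 192/120 ≈ -0.600

-0.600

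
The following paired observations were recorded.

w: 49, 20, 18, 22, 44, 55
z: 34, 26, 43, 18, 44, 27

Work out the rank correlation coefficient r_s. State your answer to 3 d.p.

Rank w: 5, 2, 1, 3, 4, 6
Rank z: 4, 2, 5, 1, 6, 3
d = rank(w) − rank(z): 1, 0, -4, 2, -2, 3; Σd² = 34
ρ = 1 − 6Σd² / [n(n²−1)] = 1 − 6×34 / (6×35) = 1 − 204/210 ≈ 0.029

0.029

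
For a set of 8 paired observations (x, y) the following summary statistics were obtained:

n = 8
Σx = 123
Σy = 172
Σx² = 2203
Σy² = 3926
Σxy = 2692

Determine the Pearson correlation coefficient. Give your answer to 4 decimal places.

r = (nΣxy − ΣxΣy) / √[(nΣx² − (Σx)²)(nΣy² − (Σy)²)]
Numerator: 8×2692 − 123×172 = 380
Denominator: √[(17624 − 15129)(31408 − 29584)] = √[2495 × 1824] = 2133.2792
r = 380 / 2133.2792 ≈ 0.1781

0.1781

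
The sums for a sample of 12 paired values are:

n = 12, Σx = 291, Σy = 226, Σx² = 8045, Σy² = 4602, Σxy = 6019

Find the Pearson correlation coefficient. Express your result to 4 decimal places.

r = (nΣxy − ΣxΣy) / √[(nΣx² − (Σx)²)(nΣy² − (Σy)²)]
Numerator: 12×6019 − 291×226 = 6462
Denominator: √[(96540 − 84681)(55224 − 51076)] = √[11859 × 4148] = 7013.6390
r = 6462 / 7013.6390 ≈ 0.9213

0.9213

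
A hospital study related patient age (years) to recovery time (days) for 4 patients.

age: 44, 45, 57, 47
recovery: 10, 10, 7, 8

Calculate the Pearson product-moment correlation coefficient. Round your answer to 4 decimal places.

n = 4, Σx = 193, Σy = 35, Σx² = 9419, Σy² = 313, Σxy = 1665
nΣxy − ΣxΣy = 6660 − 6755 = -95
nΣx² − (Σx)² = 37676 − 37249 = 427; nΣy² − (Σy)² = 1252 − 1225 = 27
r = -95 / √(427 × 27) = -95 / 107.3732 ≈ -0.8848

-0.8848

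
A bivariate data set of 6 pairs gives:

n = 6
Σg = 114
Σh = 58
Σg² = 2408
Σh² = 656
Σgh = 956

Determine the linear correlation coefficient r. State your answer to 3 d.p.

-0.961

r = (nΣgh − ΣgΣh) / √[(nΣg² − (Σg)²)(nΣh² − (Σh)²)]
Numerator: 6×956 − 114×58 = -876
Denominator: √[(14448 − 12996)(3936 − 3364)] = √[1452 × 572] = 911.3419
r = -876 / 911.3419 ≈ -0.961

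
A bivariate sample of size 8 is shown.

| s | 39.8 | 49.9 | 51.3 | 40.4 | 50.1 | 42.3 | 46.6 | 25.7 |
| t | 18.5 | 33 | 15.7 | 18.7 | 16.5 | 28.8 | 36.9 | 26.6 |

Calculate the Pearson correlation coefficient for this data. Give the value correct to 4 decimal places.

-0.0655

n = 8, Σs = 346.1, Σt = 194.7, Σs² = 15469.25, Σt² = 5198.29, Σst = 8391.94
nΣst − ΣsΣt = 67135.52 − 67385.67 = -250.15
nΣs² − (Σs)² = 123754 − 119785.21 = 3968.79; nΣt² − (Σt)² = 41586.32 − 37908.09 = 3678.23
r = -250.15 / √(3968.79 × 3678.23) = -250.15 / 3820.7489 ≈ -0.0655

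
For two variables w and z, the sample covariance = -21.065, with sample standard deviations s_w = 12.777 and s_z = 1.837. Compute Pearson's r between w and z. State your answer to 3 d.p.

-0.897

r = Cov(w,z) / (s_w · s_z) = -21.065 / (12.777 × 1.837)
  = -21.065 / 23.4713 ≈ -0.897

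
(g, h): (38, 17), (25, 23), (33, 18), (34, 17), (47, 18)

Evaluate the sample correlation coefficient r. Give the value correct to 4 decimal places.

n = 5, Σg = 177, Σh = 93, Σg² = 6523, Σh² = 1755, Σgh = 3239
nΣgh − ΣgΣh = 16195 − 16461 = -266
nΣg² − (Σg)² = 32615 − 31329 = 1286; nΣh² − (Σh)² = 8775 − 8649 = 126
r = -266 / √(1286 × 126) = -266 / 402.5370 ≈ -0.6608

-0.6608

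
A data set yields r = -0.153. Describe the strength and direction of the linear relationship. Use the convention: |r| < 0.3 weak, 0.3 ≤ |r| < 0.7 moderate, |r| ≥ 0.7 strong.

weak negative

r = -0.153 < 0 so the relationship is negative.
|r| = 0.153, which falls in the weak range.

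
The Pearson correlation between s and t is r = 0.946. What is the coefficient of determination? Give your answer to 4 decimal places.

0.8949

r² = (0.946)² = 0.8949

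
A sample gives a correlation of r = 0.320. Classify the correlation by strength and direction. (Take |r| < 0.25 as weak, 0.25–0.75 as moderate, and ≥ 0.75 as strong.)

r = 0.320 > 0 so the relationship is positive.
|r| = 0.320, which falls in the moderate range.

moderate positive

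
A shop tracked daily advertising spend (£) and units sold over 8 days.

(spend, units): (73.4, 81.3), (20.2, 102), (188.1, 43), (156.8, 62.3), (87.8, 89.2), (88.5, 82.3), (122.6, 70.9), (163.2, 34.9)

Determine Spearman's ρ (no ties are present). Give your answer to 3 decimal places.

Rank spend: 2, 1, 8, 6, 3, 4, 5, 7
Rank units: 5, 8, 2, 3, 7, 6, 4, 1
d = rank(spend) − rank(units): -3, -7, 6, 3, -4, -2, 1, 6; Σd² = 160
ρ = 1 − 6Σd² / [n(n²−1)] = 1 − 6×160 / (8×63) = 1 − 960/504 ≈ -0.905

-0.905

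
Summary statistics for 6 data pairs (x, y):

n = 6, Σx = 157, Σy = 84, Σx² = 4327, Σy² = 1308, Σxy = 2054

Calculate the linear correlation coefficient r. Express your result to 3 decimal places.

-0.847

r = (nΣxy − ΣxΣy) / √[(nΣx² − (Σx)²)(nΣy² − (Σy)²)]
Numerator: 6×2054 − 157×84 = -864
Denominator: √[(25962 − 24649)(7848 − 7056)] = √[1313 × 792] = 1019.7529
r = -864 / 1019.7529 ≈ -0.847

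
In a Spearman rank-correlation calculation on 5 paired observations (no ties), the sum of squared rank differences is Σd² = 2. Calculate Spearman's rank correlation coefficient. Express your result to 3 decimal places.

ρ = 1 − 6Σd² / [n(n²−1)] = 1 − 6×2 / (5×24)
  = 1 − 12/120 = 1 − 0.1000 ≈ 0.900

0.900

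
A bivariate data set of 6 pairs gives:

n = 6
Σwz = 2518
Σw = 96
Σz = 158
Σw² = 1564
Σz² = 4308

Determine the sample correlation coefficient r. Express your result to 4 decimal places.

r = (nΣwz − ΣwΣz) / √[(nΣw² − (Σw)²)(nΣz² − (Σz)²)]
Numerator: 6×2518 − 96×158 = -60
Denominator: √[(9384 − 9216)(25848 − 24964)] = √[168 × 884] = 385.3725
r = -60 / 385.3725 ≈ -0.1557

-0.1557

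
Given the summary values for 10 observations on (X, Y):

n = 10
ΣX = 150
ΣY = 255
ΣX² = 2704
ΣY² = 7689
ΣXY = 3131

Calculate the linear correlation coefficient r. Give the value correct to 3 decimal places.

-0.946

r = (nΣXY − ΣXΣY) / √[(nΣX² − (ΣX)²)(nΣY² − (ΣY)²)]
Numerator: 10×3131 − 150×255 = -6940
Denominator: √[(27040 − 22500)(76890 − 65025)] = √[4540 × 11865] = 7339.4210
r = -6940 / 7339.4210 ≈ -0.946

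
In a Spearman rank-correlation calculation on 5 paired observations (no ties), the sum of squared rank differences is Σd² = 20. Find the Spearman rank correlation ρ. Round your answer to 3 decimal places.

0.000

ρ = 1 − 6Σd² / [n(n²−1)] = 1 − 6×20 / (5×24)
  = 1 − 120/120 = 1 − 1.0000 ≈ 0.000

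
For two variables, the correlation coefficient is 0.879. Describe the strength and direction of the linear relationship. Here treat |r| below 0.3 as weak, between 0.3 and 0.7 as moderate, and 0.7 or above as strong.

r = 0.879 > 0 so the relationship is positive.
|r| = 0.879, which falls in the strong range.

strong positive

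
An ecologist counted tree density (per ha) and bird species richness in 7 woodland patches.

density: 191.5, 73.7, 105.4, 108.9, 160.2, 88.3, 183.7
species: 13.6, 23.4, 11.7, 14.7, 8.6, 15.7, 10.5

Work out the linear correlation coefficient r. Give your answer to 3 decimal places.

-0.682

n = 7, Σx = 911.7, Σy = 98.2, Σx² = 132278.93, Σy² = 1516.2, Σxy = 11855.87
nΣxy − ΣxΣy = 82991.09 − 89528.94 = -6537.85
nΣx² − (Σx)² = 925952.51 − 831196.89 = 94755.62; nΣy² − (Σy)² = 10613.4 − 9643.24 = 970.16
r = -6537.85 / √(94755.62 × 970.16) = -6537.85 / 9587.9149 ≈ -0.682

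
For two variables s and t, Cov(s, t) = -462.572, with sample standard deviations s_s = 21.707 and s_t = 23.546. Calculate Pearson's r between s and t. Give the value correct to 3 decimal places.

r = Cov(s,t) / (s_s · s_t) = -462.572 / (21.707 × 23.546)
  = -462.572 / 511.1130 ≈ -0.905

-0.905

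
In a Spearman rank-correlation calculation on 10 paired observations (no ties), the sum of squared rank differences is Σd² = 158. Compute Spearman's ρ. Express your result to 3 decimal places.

ρ = 1 − 6Σd² / [n(n²−1)] = 1 − 6×158 / (10×99)
  = 1 − 948/990 = 1 − 0.9576 ≈ 0.042

0.042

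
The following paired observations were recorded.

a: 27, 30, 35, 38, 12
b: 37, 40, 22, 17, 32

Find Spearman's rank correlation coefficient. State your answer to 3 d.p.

Rank a: 2, 3, 4, 5, 1
Rank b: 4, 5, 2, 1, 3
d = rank(a) − rank(b): -2, -2, 2, 4, -2; Σd² = 32
ρ = 1 − 6Σd² / [n(n²−1)] = 1 − 6×32 / (5×24) = 1 − 192/120 ≈ -0.600

-0.600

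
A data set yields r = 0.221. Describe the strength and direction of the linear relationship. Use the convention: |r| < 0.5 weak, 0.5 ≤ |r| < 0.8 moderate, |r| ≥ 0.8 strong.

r = 0.221 > 0 so the relationship is positive.
|r| = 0.221, which falls in the weak range.

weak positive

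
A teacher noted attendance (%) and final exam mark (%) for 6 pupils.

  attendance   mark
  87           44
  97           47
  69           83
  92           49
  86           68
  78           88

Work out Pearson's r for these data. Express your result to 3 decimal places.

n = 6, Σx = 509, Σy = 379, Σx² = 43683, Σy² = 25803, Σxy = 31334
nΣxy − ΣxΣy = 188004 − 192911 = -4907
nΣx² − (Σx)² = 262098 − 259081 = 3017; nΣy² − (Σy)² = 154818 − 143641 = 11177
r = -4907 / √(3017 × 11177) = -4907 / 5806.9793 ≈ -0.845

-0.845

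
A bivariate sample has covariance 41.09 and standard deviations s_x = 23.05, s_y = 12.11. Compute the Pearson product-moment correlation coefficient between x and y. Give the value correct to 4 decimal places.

0.1472

r = Cov(x,y) / (s_x · s_y) = 41.09 / (23.05 × 12.11)
  = 41.09 / 279.1355 ≈ 0.1472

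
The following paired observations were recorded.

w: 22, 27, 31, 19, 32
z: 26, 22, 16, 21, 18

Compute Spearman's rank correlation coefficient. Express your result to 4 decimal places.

Rank w: 2, 3, 4, 1, 5
Rank z: 5, 4, 1, 3, 2
d = rank(w) − rank(z): -3, -1, 3, -2, 3; Σd² = 32
ρ = 1 − 6Σd² / [n(n²−1)] = 1 − 6×32 / (5×24) = 1 − 192/120 ≈ -0.6000

-0.6000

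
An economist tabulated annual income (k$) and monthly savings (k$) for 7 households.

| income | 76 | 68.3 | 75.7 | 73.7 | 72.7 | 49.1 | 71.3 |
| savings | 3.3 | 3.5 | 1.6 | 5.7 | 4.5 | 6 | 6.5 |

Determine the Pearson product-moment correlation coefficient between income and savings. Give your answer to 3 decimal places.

-0.470

n = 7, Σx = 486.8, Σy = 31.1, Σx² = 34382.86, Σy² = 156.69, Σxy = 2116.26
nΣxy − ΣxΣy = 14813.82 − 15139.48 = -325.66
nΣx² − (Σx)² = 240680.02 − 236974.24 = 3705.78; nΣy² − (Σy)² = 1096.83 − 967.21 = 129.62
r = -325.66 / √(3705.78 × 129.62) = -325.66 / 693.0680 ≈ -0.470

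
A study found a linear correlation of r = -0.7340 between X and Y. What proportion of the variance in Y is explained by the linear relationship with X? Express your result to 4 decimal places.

r² = (-0.7340)² = 0.5388

0.5388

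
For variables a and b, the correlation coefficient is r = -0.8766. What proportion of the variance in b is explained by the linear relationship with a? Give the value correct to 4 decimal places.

r² = (-0.8766)² = 0.7684

0.7684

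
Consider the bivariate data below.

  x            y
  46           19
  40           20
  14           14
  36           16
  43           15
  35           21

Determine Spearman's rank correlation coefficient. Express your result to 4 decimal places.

0.1429

Rank x: 6, 4, 1, 3, 5, 2
Rank y: 4, 5, 1, 3, 2, 6
d = rank(x) − rank(y): 2, -1, 0, 0, 3, -4; Σd² = 30
ρ = 1 − 6Σd² / [n(n²−1)] = 1 − 6×30 / (6×35) = 1 − 180/210 ≈ 0.1429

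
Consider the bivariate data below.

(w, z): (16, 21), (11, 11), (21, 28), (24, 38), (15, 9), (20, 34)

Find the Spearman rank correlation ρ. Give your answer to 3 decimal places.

Rank w: 3, 1, 5, 6, 2, 4
Rank z: 3, 2, 4, 6, 1, 5
d = rank(w) − rank(z): 0, -1, 1, 0, 1, -1; Σd² = 4
ρ = 1 − 6Σd² / [n(n²−1)] = 1 − 6×4 / (6×35) = 1 − 24/210 ≈ 0.886

0.886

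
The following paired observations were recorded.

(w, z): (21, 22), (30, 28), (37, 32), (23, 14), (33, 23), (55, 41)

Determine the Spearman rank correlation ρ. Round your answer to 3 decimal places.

0.886

Rank w: 1, 3, 5, 2, 4, 6
Rank z: 2, 4, 5, 1, 3, 6
d = rank(w) − rank(z): -1, -1, 0, 1, 1, 0; Σd² = 4
ρ = 1 − 6Σd² / [n(n²−1)] = 1 − 6×4 / (6×35) = 1 − 24/210 ≈ 0.886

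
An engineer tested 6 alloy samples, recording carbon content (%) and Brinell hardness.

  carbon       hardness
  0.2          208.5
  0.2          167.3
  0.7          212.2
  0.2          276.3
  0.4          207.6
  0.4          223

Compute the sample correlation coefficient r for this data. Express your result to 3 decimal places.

-0.058

n = 6, Σx = 2.1, Σy = 1294.9, Σx² = 0.93, Σy² = 285658.83, Σxy = 451.2
nΣxy − ΣxΣy = 2707.2 − 2719.29 = -12.09
nΣx² − (Σx)² = 5.58 − 4.41 = 1.17; nΣy² − (Σy)² = 1713952.98 − 1676766.01 = 37186.97
r = -12.09 / √(1.17 × 37186.97) = -12.09 / 208.5875 ≈ -0.058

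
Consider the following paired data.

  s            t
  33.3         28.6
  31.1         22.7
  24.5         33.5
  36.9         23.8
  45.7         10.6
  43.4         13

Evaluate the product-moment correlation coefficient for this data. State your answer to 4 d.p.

n = 6, Σs = 214.9, Σt = 132.2, Σs² = 8010.01, Σt² = 3303.3, Σst = 4405.94
nΣst − ΣsΣt = 26435.64 − 28409.78 = -1974.14
nΣs² − (Σs)² = 48060.06 − 46182.01 = 1878.05; nΣt² − (Σt)² = 19819.8 − 17476.84 = 2342.96
r = -1974.14 / √(1878.05 × 2342.96) = -1974.14 / 2097.6644 ≈ -0.9411

-0.9411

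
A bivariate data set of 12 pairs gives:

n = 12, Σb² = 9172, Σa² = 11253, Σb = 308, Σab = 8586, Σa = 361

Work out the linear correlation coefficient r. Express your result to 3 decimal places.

-0.963

r = (nΣab − ΣaΣb) / √[(nΣa² − (Σa)²)(nΣb² − (Σb)²)]
Numerator: 12×8586 − 361×308 = -8156
Denominator: √[(135036 − 130321)(110064 − 94864)] = √[4715 × 15200] = 8465.6955
r = -8156 / 8465.6955 ≈ -0.963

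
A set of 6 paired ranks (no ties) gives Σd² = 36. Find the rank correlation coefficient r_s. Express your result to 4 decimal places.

ρ = 1 − 6Σd² / [n(n²−1)] = 1 − 6×36 / (6×35)
  = 1 − 216/210 = 1 − 1.02857 ≈ -0.0286

-0.0286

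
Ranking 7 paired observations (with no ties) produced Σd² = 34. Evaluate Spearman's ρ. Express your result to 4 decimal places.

0.3929

ρ = 1 − 6Σd² / [n(n²−1)] = 1 − 6×34 / (7×48)
  = 1 − 204/336 = 1 − 0.60714 ≈ 0.3929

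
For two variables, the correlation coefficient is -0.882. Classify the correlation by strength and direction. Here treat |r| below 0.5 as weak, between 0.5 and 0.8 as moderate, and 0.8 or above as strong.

r = -0.882 < 0 so the relationship is negative.
|r| = 0.882, which falls in the strong range.

strong negative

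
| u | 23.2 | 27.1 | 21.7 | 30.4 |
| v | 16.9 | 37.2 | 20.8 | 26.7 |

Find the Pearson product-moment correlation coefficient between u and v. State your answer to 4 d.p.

n = 4, Σu = 102.4, Σv = 101.6, Σu² = 2667.7, Σv² = 2814.98, Σuv = 2663.24
nΣuv − ΣuΣv = 10652.96 − 10403.84 = 249.12
nΣu² − (Σu)² = 10670.8 − 10485.76 = 185.04; nΣv² − (Σv)² = 11259.92 − 10322.56 = 937.36
r = 249.12 / √(185.04 × 937.36) = 249.12 / 416.4722 ≈ 0.5982

0.5982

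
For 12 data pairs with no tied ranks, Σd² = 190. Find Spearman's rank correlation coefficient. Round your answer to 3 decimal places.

ρ = 1 − 6Σd² / [n(n²−1)] = 1 − 6×190 / (12×143)
  = 1 − 1140/1716 = 1 − 0.6643 ≈ 0.336

0.336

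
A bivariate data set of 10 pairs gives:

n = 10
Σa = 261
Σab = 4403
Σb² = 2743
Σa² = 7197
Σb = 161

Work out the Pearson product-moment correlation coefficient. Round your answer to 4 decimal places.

r = (nΣab − ΣaΣb) / √[(nΣa² − (Σa)²)(nΣb² − (Σb)²)]
Numerator: 10×4403 − 261×161 = 2009
Denominator: √[(71970 − 68121)(27430 − 25921)] = √[3849 × 1509] = 2410.0085
r = 2009 / 2410.0085 ≈ 0.8336

0.8336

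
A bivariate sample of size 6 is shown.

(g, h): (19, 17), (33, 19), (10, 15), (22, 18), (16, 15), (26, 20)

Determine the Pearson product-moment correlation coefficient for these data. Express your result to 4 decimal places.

n = 6, Σg = 126, Σh = 104, Σg² = 2966, Σh² = 1824, Σgh = 2256
nΣgh − ΣgΣh = 13536 − 13104 = 432
nΣg² − (Σg)² = 17796 − 15876 = 1920; nΣh² − (Σh)² = 10944 − 10816 = 128
r = 432 / √(1920 × 128) = 432 / 495.7419 ≈ 0.8714

0.8714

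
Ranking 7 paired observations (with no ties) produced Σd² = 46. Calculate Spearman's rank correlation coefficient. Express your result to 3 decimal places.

0.179

ρ = 1 − 6Σd² / [n(n²−1)] = 1 − 6×46 / (7×48)
  = 1 − 276/336 = 1 − 0.8214 ≈ 0.179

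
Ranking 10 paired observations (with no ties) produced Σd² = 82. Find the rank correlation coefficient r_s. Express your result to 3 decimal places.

ρ = 1 − 6Σd² / [n(n²−1)] = 1 − 6×82 / (10×99)
  = 1 − 492/990 = 1 − 0.4970 ≈ 0.503

0.503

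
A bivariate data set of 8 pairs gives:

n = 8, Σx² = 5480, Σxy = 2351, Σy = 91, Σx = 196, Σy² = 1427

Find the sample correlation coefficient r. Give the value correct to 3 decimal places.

r = (nΣxy − ΣxΣy) / √[(nΣx² − (Σx)²)(nΣy² − (Σy)²)]
Numerator: 8×2351 − 196×91 = 972
Denominator: √[(43840 − 38416)(11416 − 8281)] = √[5424 × 3135] = 4123.6198
r = 972 / 4123.6198 ≈ 0.236

0.236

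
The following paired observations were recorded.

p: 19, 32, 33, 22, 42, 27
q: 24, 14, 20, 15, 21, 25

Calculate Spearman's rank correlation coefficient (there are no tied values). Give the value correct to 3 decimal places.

Rank p: 1, 4, 5, 2, 6, 3
Rank q: 5, 1, 3, 2, 4, 6
d = rank(p) − rank(q): -4, 3, 2, 0, 2, -3; Σd² = 42
ρ = 1 − 6Σd² / [n(n²−1)] = 1 − 6×42 / (6×35) = 1 − 252/210 ≈ -0.200

-0.200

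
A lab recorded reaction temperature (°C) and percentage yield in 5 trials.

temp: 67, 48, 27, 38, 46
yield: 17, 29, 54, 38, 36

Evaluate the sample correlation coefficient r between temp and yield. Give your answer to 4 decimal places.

-0.9747

n = 5, Σx = 226, Σy = 174, Σx² = 11082, Σy² = 6786, Σxy = 7089
nΣxy − ΣxΣy = 35445 − 39324 = -3879
nΣx² − (Σx)² = 55410 − 51076 = 4334; nΣy² − (Σy)² = 33930 − 30276 = 3654
r = -3879 / √(4334 × 3654) = -3879 / 3979.5020 ≈ -0.9747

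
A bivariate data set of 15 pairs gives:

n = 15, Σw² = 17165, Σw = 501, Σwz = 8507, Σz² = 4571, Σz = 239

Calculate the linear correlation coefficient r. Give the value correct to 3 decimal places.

r = (nΣwz − ΣwΣz) / √[(nΣw² − (Σw)²)(nΣz² − (Σz)²)]
Numerator: 15×8507 − 501×239 = 7866
Denominator: √[(257475 − 251001)(68565 − 57121)] = √[6474 × 11444] = 8607.4651
r = 7866 / 8607.4651 ≈ 0.914

0.914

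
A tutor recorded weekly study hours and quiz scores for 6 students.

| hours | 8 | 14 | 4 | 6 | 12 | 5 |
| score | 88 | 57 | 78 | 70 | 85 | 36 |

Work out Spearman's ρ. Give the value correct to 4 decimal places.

Rank hours: 4, 6, 1, 3, 5, 2
Rank score: 6, 2, 4, 3, 5, 1
d = rank(hours) − rank(score): -2, 4, -3, 0, 0, 1; Σd² = 30
ρ = 1 − 6Σd² / [n(n²−1)] = 1 − 6×30 / (6×35) = 1 − 180/210 ≈ 0.1429

0.1429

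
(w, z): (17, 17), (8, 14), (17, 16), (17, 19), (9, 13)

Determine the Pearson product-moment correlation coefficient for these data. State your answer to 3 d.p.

0.866

n = 5, Σw = 68, Σz = 79, Σw² = 1012, Σz² = 1271, Σwz = 1113
nΣwz − ΣwΣz = 5565 − 5372 = 193
nΣw² − (Σw)² = 5060 − 4624 = 436; nΣz² − (Σz)² = 6355 − 6241 = 114
r = 193 / √(436 × 114) = 193 / 222.9439 ≈ 0.866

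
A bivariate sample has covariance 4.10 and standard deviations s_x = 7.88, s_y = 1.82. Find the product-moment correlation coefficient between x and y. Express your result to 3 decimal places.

r = Cov(x,y) / (s_x · s_y) = 4.10 / (7.88 × 1.82)
  = 4.10 / 14.3416 ≈ 0.286

0.286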